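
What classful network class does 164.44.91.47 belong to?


First octet: 164
Binary: 10100100
10xxxxxx -> Class B (128-191)
Class B, default mask 255.255.0.0 (/16)


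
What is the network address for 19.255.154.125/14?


IP:   00010011.11111111.10011010.01111101
Mask: 11111111.11111100.00000000.00000000
AND operation:
Net:  00010011.11111100.00000000.00000000
Network: 19.252.0.0/14


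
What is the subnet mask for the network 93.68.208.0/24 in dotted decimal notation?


/24 means 24 network bits, 8 host bits
Binary: 11111111111111111111111100000000
Mask: 255.255.255.0


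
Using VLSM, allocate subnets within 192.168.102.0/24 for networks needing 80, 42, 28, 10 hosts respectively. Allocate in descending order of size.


80 hosts -> /25 (126 usable): 192.168.102.0/25
42 hosts -> /26 (62 usable): 192.168.102.128/26
28 hosts -> /27 (30 usable): 192.168.102.192/27
10 hosts -> /28 (14 usable): 192.168.102.224/28
Allocation: 192.168.102.0/25 (80 hosts, 126 usable); 192.168.102.128/26 (42 hosts, 62 usable); 192.168.102.192/27 (28 hosts, 30 usable); 192.168.102.224/28 (10 hosts, 14 usable)


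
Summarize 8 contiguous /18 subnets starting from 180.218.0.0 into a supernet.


Original prefix: /18
Number of subnets: 8 = 2^3
New prefix = 18 - 3 = 15
Supernet: 180.218.0.0/15


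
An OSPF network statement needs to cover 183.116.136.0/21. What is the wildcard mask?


Subnet mask: 255.255.248.0
Wildcard = 255.255.255.255 - subnet mask
255 - 255 = 0
255 - 255 = 0
255 - 248 = 7
255 - 0 = 255
Wildcard: 0.0.7.255


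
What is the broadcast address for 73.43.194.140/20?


Network: 73.43.192.0/20
Host bits = 12
Set all host bits to 1:
Broadcast: 73.43.207.255


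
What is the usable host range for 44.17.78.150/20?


Network: 44.17.64.0
Broadcast: 44.17.79.255
First usable = network + 1
Last usable = broadcast - 1
Range: 44.17.64.1 to 44.17.79.254


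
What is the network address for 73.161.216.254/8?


IP:   01001001.10100001.11011000.11111110
Mask: 11111111.00000000.00000000.00000000
AND operation:
Net:  01001001.00000000.00000000.00000000
Network: 73.0.0.0/8


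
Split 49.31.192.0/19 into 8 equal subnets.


New prefix = 19 + 3 = 22
Each subnet has 1024 addresses
  49.31.192.0/22
  49.31.196.0/22
  49.31.200.0/22
  49.31.204.0/22
  49.31.208.0/22
  49.31.212.0/22
  49.31.216.0/22
  49.31.220.0/22
Subnets: 49.31.192.0/22, 49.31.196.0/22, 49.31.200.0/22, 49.31.204.0/22, 49.31.208.0/22, 49.31.212.0/22, 49.31.216.0/22, 49.31.220.0/22


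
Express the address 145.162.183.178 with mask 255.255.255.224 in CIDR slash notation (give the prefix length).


Binary: 11111111.11111111.11111111.11100000
Count leading 1s
Prefix: /27


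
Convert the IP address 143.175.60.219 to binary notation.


143 = 10001111
175 = 10101111
60 = 00111100
219 = 11011011
Binary: 10001111.10101111.00111100.11011011


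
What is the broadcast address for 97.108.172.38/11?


Network: 97.96.0.0/11
Host bits = 21
Set all host bits to 1:
Broadcast: 97.127.255.255


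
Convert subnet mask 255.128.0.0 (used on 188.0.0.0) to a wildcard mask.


Subnet mask: 255.128.0.0
Wildcard = 255.255.255.255 - subnet mask
255 - 255 = 0
255 - 128 = 127
255 - 0 = 255
255 - 0 = 255
Wildcard: 0.127.255.255


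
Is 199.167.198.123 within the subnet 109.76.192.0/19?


Subnet network: 109.76.192.0
Test IP AND mask: 199.167.192.0
No, 199.167.198.123 is not in 109.76.192.0/19


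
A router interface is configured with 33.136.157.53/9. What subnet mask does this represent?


/9 means 9 network bits, 23 host bits
Binary: 11111111100000000000000000000000
Mask: 255.128.0.0


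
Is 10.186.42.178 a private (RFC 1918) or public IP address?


RFC 1918 private ranges:
  10.0.0.0/8 (10.0.0.0 - 10.255.255.255)
  172.16.0.0/12 (172.16.0.0 - 172.31.255.255)
  192.168.0.0/16 (192.168.0.0 - 192.168.255.255)
Private (in 10.0.0.0/8)


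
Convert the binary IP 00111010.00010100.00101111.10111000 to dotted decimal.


00111010 = 58
00010100 = 20
00101111 = 47
10111000 = 184
IP: 58.20.47.184


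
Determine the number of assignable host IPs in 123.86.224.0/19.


Host bits = 32 - 19 = 13
Total addresses = 2^13 = 8192
Usable = total - 2 (network and broadcast)
Usable hosts: 8190


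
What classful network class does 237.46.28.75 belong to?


First octet: 237
Binary: 11101101
1110xxxx -> Class D (224-239)
Class D (multicast), default mask N/A


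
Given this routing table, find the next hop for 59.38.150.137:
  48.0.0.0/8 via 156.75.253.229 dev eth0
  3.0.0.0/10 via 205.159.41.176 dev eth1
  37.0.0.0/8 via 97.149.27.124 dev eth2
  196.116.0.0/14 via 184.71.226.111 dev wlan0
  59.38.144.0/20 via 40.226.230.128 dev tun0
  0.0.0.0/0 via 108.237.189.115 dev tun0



Longest prefix match for 59.38.150.137:
  /8 48.0.0.0: no
  /10 3.0.0.0: no
  /8 37.0.0.0: no
  /14 196.116.0.0: no
  /20 59.38.144.0: MATCH
  /0 0.0.0.0: MATCH
Selected: next-hop 40.226.230.128 via tun0 (matched /20)


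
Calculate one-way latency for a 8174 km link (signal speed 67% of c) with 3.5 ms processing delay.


Speed = 0.67 * 3e5 km/s = 201000 km/s
Propagation delay = 8174 / 201000 = 0.0407 s = 40.6667 ms
Processing delay = 3.5 ms
Total one-way latency = 44.1667 ms


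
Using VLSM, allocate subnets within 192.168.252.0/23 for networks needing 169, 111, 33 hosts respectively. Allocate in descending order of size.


169 hosts -> /24 (254 usable): 192.168.252.0/24
111 hosts -> /25 (126 usable): 192.168.253.0/25
33 hosts -> /26 (62 usable): 192.168.253.128/26
Allocation: 192.168.252.0/24 (169 hosts, 254 usable); 192.168.253.0/25 (111 hosts, 126 usable); 192.168.253.128/26 (33 hosts, 62 usable)


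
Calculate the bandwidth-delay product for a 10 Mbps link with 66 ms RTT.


BDP = bandwidth * RTT
= 10 Mbps * 66 ms
= 10 * 1e6 * 66 / 1000 bits
= 660000 bits
= 82500 bytes
= 80.5664 KB
BDP = 660000 bits (82500 bytes)


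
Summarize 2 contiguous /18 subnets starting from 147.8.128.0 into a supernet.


Original prefix: /18
Number of subnets: 2 = 2^1
New prefix = 18 - 1 = 17
Supernet: 147.8.128.0/17


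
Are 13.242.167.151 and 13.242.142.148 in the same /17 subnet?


Mask: 255.255.128.0
13.242.167.151 AND mask = 13.242.128.0
13.242.142.148 AND mask = 13.242.128.0
Yes, same subnet (13.242.128.0)


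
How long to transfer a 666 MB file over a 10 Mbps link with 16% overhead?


Effective throughput = 10 * (1 - 16/100) = 8.4 Mbps
File size in Mb = 666 * 8 = 5328 Mb
Time = 5328 / 8.4
Time = 634.2857 seconds


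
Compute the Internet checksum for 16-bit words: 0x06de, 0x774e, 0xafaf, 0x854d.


Sum all words (with carry folding):
+ 0x06de = 0x06de
+ 0x774e = 0x7e2c
+ 0xafaf = 0x2ddc
+ 0x854d = 0xb329
One's complement: ~0xb329
Checksum = 0x4cd6


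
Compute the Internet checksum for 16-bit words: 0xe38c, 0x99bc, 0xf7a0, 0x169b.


Sum all words (with carry folding):
+ 0xe38c = 0xe38c
+ 0x99bc = 0x7d49
+ 0xf7a0 = 0x74ea
+ 0x169b = 0x8b85
One's complement: ~0x8b85
Checksum = 0x747a


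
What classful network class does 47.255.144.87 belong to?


First octet: 47
Binary: 00101111
0xxxxxxx -> Class A (1-126)
Class A, default mask 255.0.0.0 (/8)


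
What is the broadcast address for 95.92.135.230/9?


Network: 95.0.0.0/9
Host bits = 23
Set all host bits to 1:
Broadcast: 95.127.255.255


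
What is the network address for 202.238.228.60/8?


IP:   11001010.11101110.11100100.00111100
Mask: 11111111.00000000.00000000.00000000
AND operation:
Net:  11001010.00000000.00000000.00000000
Network: 202.0.0.0/8


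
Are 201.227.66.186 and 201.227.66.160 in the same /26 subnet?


Mask: 255.255.255.192
201.227.66.186 AND mask = 201.227.66.128
201.227.66.160 AND mask = 201.227.66.128
Yes, same subnet (201.227.66.128)


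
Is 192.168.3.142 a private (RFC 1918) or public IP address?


RFC 1918 private ranges:
  10.0.0.0/8 (10.0.0.0 - 10.255.255.255)
  172.16.0.0/12 (172.16.0.0 - 172.31.255.255)
  192.168.0.0/16 (192.168.0.0 - 192.168.255.255)
Private (in 192.168.0.0/16)


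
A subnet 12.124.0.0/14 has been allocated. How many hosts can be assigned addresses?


Host bits = 32 - 14 = 18
Total addresses = 2^18 = 262144
Usable = total - 2 (network and broadcast)
Usable hosts: 262142


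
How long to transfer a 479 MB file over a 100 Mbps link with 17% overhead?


Effective throughput = 100 * (1 - 17/100) = 83 Mbps
File size in Mb = 479 * 8 = 3832 Mb
Time = 3832 / 83
Time = 46.1687 seconds


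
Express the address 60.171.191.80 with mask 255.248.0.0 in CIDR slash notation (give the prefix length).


Binary: 11111111.11111000.00000000.00000000
Count leading 1s
Prefix: /13


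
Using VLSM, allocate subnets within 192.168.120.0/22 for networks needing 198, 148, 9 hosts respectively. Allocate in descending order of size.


198 hosts -> /24 (254 usable): 192.168.120.0/24
148 hosts -> /24 (254 usable): 192.168.121.0/24
9 hosts -> /28 (14 usable): 192.168.122.0/28
Allocation: 192.168.120.0/24 (198 hosts, 254 usable); 192.168.121.0/24 (148 hosts, 254 usable); 192.168.122.0/28 (9 hosts, 14 usable)


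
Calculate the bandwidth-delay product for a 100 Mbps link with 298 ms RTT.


BDP = bandwidth * RTT
= 100 Mbps * 298 ms
= 100 * 1e6 * 298 / 1000 bits
= 29800000 bits
= 3725000 bytes
= 3637.6953 KB
BDP = 29800000 bits (3725000 bytes)


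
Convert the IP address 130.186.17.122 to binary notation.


130 = 10000010
186 = 10111010
17 = 00010001
122 = 01111010
Binary: 10000010.10111010.00010001.01111010


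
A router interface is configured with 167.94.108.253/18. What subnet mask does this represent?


/18 means 18 network bits, 14 host bits
Binary: 11111111111111111100000000000000
Mask: 255.255.192.0


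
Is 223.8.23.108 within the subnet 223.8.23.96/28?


Subnet network: 223.8.23.96
Test IP AND mask: 223.8.23.96
Yes, 223.8.23.108 is in 223.8.23.96/28


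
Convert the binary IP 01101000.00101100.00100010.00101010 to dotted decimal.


01101000 = 104
00101100 = 44
00100010 = 34
00101010 = 42
IP: 104.44.34.42


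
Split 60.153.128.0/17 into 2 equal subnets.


New prefix = 17 + 1 = 18
Each subnet has 16384 addresses
  60.153.128.0/18
  60.153.192.0/18
Subnets: 60.153.128.0/18, 60.153.192.0/18


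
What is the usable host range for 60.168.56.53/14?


Network: 60.168.0.0
Broadcast: 60.171.255.255
First usable = network + 1
Last usable = broadcast - 1
Range: 60.168.0.1 to 60.171.255.254


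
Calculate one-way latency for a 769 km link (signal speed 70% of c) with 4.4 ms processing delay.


Speed = 0.7 * 3e5 km/s = 210000 km/s
Propagation delay = 769 / 210000 = 0.0037 s = 3.6619 ms
Processing delay = 4.4 ms
Total one-way latency = 8.0619 ms


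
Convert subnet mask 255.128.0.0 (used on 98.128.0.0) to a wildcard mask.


Subnet mask: 255.128.0.0
Wildcard = 255.255.255.255 - subnet mask
255 - 255 = 0
255 - 128 = 127
255 - 0 = 255
255 - 0 = 255
Wildcard: 0.127.255.255


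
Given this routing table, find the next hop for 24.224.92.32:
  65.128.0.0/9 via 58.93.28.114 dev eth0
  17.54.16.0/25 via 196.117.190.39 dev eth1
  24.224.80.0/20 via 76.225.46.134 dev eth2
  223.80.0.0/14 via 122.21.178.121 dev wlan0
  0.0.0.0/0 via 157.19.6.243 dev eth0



Longest prefix match for 24.224.92.32:
  /9 65.128.0.0: no
  /25 17.54.16.0: no
  /20 24.224.80.0: MATCH
  /14 223.80.0.0: no
  /0 0.0.0.0: MATCH
Selected: next-hop 76.225.46.134 via eth2 (matched /20)


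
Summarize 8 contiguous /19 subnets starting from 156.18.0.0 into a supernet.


Original prefix: /19
Number of subnets: 8 = 2^3
New prefix = 19 - 3 = 16
Supernet: 156.18.0.0/16


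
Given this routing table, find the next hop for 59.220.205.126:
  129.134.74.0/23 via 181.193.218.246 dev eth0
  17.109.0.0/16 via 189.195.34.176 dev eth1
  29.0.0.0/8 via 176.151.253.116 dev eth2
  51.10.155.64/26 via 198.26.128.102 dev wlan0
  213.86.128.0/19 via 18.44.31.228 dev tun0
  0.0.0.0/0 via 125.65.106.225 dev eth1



Longest prefix match for 59.220.205.126:
  /23 129.134.74.0: no
  /16 17.109.0.0: no
  /8 29.0.0.0: no
  /26 51.10.155.64: no
  /19 213.86.128.0: no
  /0 0.0.0.0: MATCH
Selected: next-hop 125.65.106.225 via eth1 (matched /0)


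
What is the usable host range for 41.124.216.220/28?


Network: 41.124.216.208
Broadcast: 41.124.216.223
First usable = network + 1
Last usable = broadcast - 1
Range: 41.124.216.209 to 41.124.216.222


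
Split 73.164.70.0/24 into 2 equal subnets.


New prefix = 24 + 1 = 25
Each subnet has 128 addresses
  73.164.70.0/25
  73.164.70.128/25
Subnets: 73.164.70.0/25, 73.164.70.128/25


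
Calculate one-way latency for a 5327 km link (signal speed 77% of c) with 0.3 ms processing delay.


Speed = 0.77 * 3e5 km/s = 231000 km/s
Propagation delay = 5327 / 231000 = 0.0231 s = 23.0606 ms
Processing delay = 0.3 ms
Total one-way latency = 23.3606 ms


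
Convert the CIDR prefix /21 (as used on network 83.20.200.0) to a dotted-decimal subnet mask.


/21 means 21 network bits, 11 host bits
Binary: 11111111111111111111100000000000
Mask: 255.255.248.0


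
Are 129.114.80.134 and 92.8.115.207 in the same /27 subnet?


Mask: 255.255.255.224
129.114.80.134 AND mask = 129.114.80.128
92.8.115.207 AND mask = 92.8.115.192
No, different subnets (129.114.80.128 vs 92.8.115.192)


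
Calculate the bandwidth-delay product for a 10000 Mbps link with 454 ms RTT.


BDP = bandwidth * RTT
= 10000 Mbps * 454 ms
= 10000 * 1e6 * 454 / 1000 bits
= 4540000000 bits
= 567500000 bytes
= 554199.2188 KB
BDP = 4540000000 bits (567500000 bytes)


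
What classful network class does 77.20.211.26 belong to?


First octet: 77
Binary: 01001101
0xxxxxxx -> Class A (1-126)
Class A, default mask 255.0.0.0 (/8)


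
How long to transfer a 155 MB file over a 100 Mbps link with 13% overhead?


Effective throughput = 100 * (1 - 13/100) = 87 Mbps
File size in Mb = 155 * 8 = 1240 Mb
Time = 1240 / 87
Time = 14.2529 seconds


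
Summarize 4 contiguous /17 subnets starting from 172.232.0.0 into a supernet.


Original prefix: /17
Number of subnets: 4 = 2^2
New prefix = 17 - 2 = 15
Supernet: 172.232.0.0/15


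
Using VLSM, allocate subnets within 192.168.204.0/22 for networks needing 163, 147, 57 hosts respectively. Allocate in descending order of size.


163 hosts -> /24 (254 usable): 192.168.204.0/24
147 hosts -> /24 (254 usable): 192.168.205.0/24
57 hosts -> /26 (62 usable): 192.168.206.0/26
Allocation: 192.168.204.0/24 (163 hosts, 254 usable); 192.168.205.0/24 (147 hosts, 254 usable); 192.168.206.0/26 (57 hosts, 62 usable)


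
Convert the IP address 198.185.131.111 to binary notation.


198 = 11000110
185 = 10111001
131 = 10000011
111 = 01101111
Binary: 11000110.10111001.10000011.01101111


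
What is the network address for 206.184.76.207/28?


IP:   11001110.10111000.01001100.11001111
Mask: 11111111.11111111.11111111.11110000
AND operation:
Net:  11001110.10111000.01001100.11000000
Network: 206.184.76.192/28


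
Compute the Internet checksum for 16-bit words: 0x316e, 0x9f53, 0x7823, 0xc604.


Sum all words (with carry folding):
+ 0x316e = 0x316e
+ 0x9f53 = 0xd0c1
+ 0x7823 = 0x48e5
+ 0xc604 = 0x0eea
One's complement: ~0x0eea
Checksum = 0xf115


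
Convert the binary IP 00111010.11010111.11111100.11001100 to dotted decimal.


00111010 = 58
11010111 = 215
11111100 = 252
11001100 = 204
IP: 58.215.252.204


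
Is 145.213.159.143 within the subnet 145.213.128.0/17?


Subnet network: 145.213.128.0
Test IP AND mask: 145.213.128.0
Yes, 145.213.159.143 is in 145.213.128.0/17


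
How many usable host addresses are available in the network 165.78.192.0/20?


Host bits = 32 - 20 = 12
Total addresses = 2^12 = 4096
Usable = total - 2 (network and broadcast)
Usable hosts: 4094


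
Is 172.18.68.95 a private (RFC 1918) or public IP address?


RFC 1918 private ranges:
  10.0.0.0/8 (10.0.0.0 - 10.255.255.255)
  172.16.0.0/12 (172.16.0.0 - 172.31.255.255)
  192.168.0.0/16 (192.168.0.0 - 192.168.255.255)
Private (in 172.16.0.0/12)


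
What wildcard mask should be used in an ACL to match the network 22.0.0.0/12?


Subnet mask: 255.240.0.0
Wildcard = 255.255.255.255 - subnet mask
255 - 255 = 0
255 - 240 = 15
255 - 0 = 255
255 - 0 = 255
Wildcard: 0.15.255.255


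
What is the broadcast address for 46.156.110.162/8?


Network: 46.0.0.0/8
Host bits = 24
Set all host bits to 1:
Broadcast: 46.255.255.255


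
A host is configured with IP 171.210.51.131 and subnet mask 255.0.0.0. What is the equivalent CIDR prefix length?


Binary: 11111111.00000000.00000000.00000000
Count leading 1s
Prefix: /8


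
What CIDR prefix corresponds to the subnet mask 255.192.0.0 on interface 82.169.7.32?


Binary: 11111111.11000000.00000000.00000000
Count leading 1s
Prefix: /10


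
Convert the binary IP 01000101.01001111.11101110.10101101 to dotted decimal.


01000101 = 69
01001111 = 79
11101110 = 238
10101101 = 173
IP: 69.79.238.173


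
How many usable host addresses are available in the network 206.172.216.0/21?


Host bits = 32 - 21 = 11
Total addresses = 2^11 = 2048
Usable = total - 2 (network and broadcast)
Usable hosts: 2046


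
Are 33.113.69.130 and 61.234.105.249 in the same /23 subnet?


Mask: 255.255.254.0
33.113.69.130 AND mask = 33.113.68.0
61.234.105.249 AND mask = 61.234.104.0
No, different subnets (33.113.68.0 vs 61.234.104.0)


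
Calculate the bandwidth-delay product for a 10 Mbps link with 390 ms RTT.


BDP = bandwidth * RTT
= 10 Mbps * 390 ms
= 10 * 1e6 * 390 / 1000 bits
= 3900000 bits
= 487500 bytes
= 476.0742 KB
BDP = 3900000 bits (487500 bytes)


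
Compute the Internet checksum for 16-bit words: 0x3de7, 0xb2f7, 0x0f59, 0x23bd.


Sum all words (with carry folding):
+ 0x3de7 = 0x3de7
+ 0xb2f7 = 0xf0de
+ 0x0f59 = 0x0038
+ 0x23bd = 0x23f5
One's complement: ~0x23f5
Checksum = 0xdc0a


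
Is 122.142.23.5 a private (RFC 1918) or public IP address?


RFC 1918 private ranges:
  10.0.0.0/8 (10.0.0.0 - 10.255.255.255)
  172.16.0.0/12 (172.16.0.0 - 172.31.255.255)
  192.168.0.0/16 (192.168.0.0 - 192.168.255.255)
Public (not in any RFC 1918 range)


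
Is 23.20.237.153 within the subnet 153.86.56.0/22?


Subnet network: 153.86.56.0
Test IP AND mask: 23.20.236.0
No, 23.20.237.153 is not in 153.86.56.0/22


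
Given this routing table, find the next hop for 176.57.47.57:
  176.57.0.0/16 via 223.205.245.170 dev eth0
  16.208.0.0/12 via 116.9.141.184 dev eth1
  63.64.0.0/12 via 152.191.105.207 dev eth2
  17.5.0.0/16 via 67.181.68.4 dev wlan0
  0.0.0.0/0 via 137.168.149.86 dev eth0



Longest prefix match for 176.57.47.57:
  /16 176.57.0.0: MATCH
  /12 16.208.0.0: no
  /12 63.64.0.0: no
  /16 17.5.0.0: no
  /0 0.0.0.0: MATCH
Selected: next-hop 223.205.245.170 via eth0 (matched /16)


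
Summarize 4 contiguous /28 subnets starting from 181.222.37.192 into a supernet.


Original prefix: /28
Number of subnets: 4 = 2^2
New prefix = 28 - 2 = 26
Supernet: 181.222.37.192/26


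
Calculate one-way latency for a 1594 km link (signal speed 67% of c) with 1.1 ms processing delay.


Speed = 0.67 * 3e5 km/s = 201000 km/s
Propagation delay = 1594 / 201000 = 0.0079 s = 7.9303 ms
Processing delay = 1.1 ms
Total one-way latency = 9.0303 ms


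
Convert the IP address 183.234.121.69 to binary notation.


183 = 10110111
234 = 11101010
121 = 01111001
69 = 01000101
Binary: 10110111.11101010.01111001.01000101


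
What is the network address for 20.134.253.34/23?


IP:   00010100.10000110.11111101.00100010
Mask: 11111111.11111111.11111110.00000000
AND operation:
Net:  00010100.10000110.11111100.00000000
Network: 20.134.252.0/23


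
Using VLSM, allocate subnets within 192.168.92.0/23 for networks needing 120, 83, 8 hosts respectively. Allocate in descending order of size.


120 hosts -> /25 (126 usable): 192.168.92.0/25
83 hosts -> /25 (126 usable): 192.168.92.128/25
8 hosts -> /28 (14 usable): 192.168.93.0/28
Allocation: 192.168.92.0/25 (120 hosts, 126 usable); 192.168.92.128/25 (83 hosts, 126 usable); 192.168.93.0/28 (8 hosts, 14 usable)


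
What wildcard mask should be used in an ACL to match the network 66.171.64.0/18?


Subnet mask: 255.255.192.0
Wildcard = 255.255.255.255 - subnet mask
255 - 255 = 0
255 - 255 = 0
255 - 192 = 63
255 - 0 = 255
Wildcard: 0.0.63.255


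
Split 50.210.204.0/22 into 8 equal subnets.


New prefix = 22 + 3 = 25
Each subnet has 128 addresses
  50.210.204.0/25
  50.210.204.128/25
  50.210.205.0/25
  50.210.205.128/25
  50.210.206.0/25
  50.210.206.128/25
  50.210.207.0/25
  50.210.207.128/25
Subnets: 50.210.204.0/25, 50.210.204.128/25, 50.210.205.0/25, 50.210.205.128/25, 50.210.206.0/25, 50.210.206.128/25, 50.210.207.0/25, 50.210.207.128/25


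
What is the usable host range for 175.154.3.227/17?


Network: 175.154.0.0
Broadcast: 175.154.127.255
First usable = network + 1
Last usable = broadcast - 1
Range: 175.154.0.1 to 175.154.127.254


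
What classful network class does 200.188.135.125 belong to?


First octet: 200
Binary: 11001000
110xxxxx -> Class C (192-223)
Class C, default mask 255.255.255.0 (/24)


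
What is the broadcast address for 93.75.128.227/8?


Network: 93.0.0.0/8
Host bits = 24
Set all host bits to 1:
Broadcast: 93.255.255.255


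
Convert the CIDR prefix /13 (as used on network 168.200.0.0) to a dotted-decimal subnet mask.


/13 means 13 network bits, 19 host bits
Binary: 11111111111110000000000000000000
Mask: 255.248.0.0


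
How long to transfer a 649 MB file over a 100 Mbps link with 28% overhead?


Effective throughput = 100 * (1 - 28/100) = 72 Mbps
File size in Mb = 649 * 8 = 5192 Mb
Time = 5192 / 72
Time = 72.1111 seconds


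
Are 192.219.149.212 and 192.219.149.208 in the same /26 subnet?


Mask: 255.255.255.192
192.219.149.212 AND mask = 192.219.149.192
192.219.149.208 AND mask = 192.219.149.192
Yes, same subnet (192.219.149.192)


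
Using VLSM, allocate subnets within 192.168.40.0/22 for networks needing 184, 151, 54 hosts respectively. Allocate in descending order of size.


184 hosts -> /24 (254 usable): 192.168.40.0/24
151 hosts -> /24 (254 usable): 192.168.41.0/24
54 hosts -> /26 (62 usable): 192.168.42.0/26
Allocation: 192.168.40.0/24 (184 hosts, 254 usable); 192.168.41.0/24 (151 hosts, 254 usable); 192.168.42.0/26 (54 hosts, 62 usable)


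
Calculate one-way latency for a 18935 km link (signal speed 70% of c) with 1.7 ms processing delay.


Speed = 0.7 * 3e5 km/s = 210000 km/s
Propagation delay = 18935 / 210000 = 0.0902 s = 90.1667 ms
Processing delay = 1.7 ms
Total one-way latency = 91.8667 ms


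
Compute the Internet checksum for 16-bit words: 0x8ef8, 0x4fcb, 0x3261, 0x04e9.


Sum all words (with carry folding):
+ 0x8ef8 = 0x8ef8
+ 0x4fcb = 0xdec3
+ 0x3261 = 0x1125
+ 0x04e9 = 0x160e
One's complement: ~0x160e
Checksum = 0xe9f1


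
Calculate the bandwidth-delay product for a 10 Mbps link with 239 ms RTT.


BDP = bandwidth * RTT
= 10 Mbps * 239 ms
= 10 * 1e6 * 239 / 1000 bits
= 2390000 bits
= 298750 bytes
= 291.748 KB
BDP = 2390000 bits (298750 bytes)


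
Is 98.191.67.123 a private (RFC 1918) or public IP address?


RFC 1918 private ranges:
  10.0.0.0/8 (10.0.0.0 - 10.255.255.255)
  172.16.0.0/12 (172.16.0.0 - 172.31.255.255)
  192.168.0.0/16 (192.168.0.0 - 192.168.255.255)
Public (not in any RFC 1918 range)


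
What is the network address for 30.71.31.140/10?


IP:   00011110.01000111.00011111.10001100
Mask: 11111111.11000000.00000000.00000000
AND operation:
Net:  00011110.01000000.00000000.00000000
Network: 30.64.0.0/10


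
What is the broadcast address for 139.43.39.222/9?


Network: 139.0.0.0/9
Host bits = 23
Set all host bits to 1:
Broadcast: 139.127.255.255


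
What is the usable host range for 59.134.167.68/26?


Network: 59.134.167.64
Broadcast: 59.134.167.127
First usable = network + 1
Last usable = broadcast - 1
Range: 59.134.167.65 to 59.134.167.126


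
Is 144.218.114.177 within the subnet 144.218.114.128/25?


Subnet network: 144.218.114.128
Test IP AND mask: 144.218.114.128
Yes, 144.218.114.177 is in 144.218.114.128/25


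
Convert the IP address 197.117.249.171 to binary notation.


197 = 11000101
117 = 01110101
249 = 11111001
171 = 10101011
Binary: 11000101.01110101.11111001.10101011


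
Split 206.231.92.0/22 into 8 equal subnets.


New prefix = 22 + 3 = 25
Each subnet has 128 addresses
  206.231.92.0/25
  206.231.92.128/25
  206.231.93.0/25
  206.231.93.128/25
  206.231.94.0/25
  206.231.94.128/25
  206.231.95.0/25
  206.231.95.128/25
Subnets: 206.231.92.0/25, 206.231.92.128/25, 206.231.93.0/25, 206.231.93.128/25, 206.231.94.0/25, 206.231.94.128/25, 206.231.95.0/25, 206.231.95.128/25


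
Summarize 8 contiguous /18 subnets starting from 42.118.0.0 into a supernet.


Original prefix: /18
Number of subnets: 8 = 2^3
New prefix = 18 - 3 = 15
Supernet: 42.118.0.0/15


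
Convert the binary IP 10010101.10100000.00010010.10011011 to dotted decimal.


10010101 = 149
10100000 = 160
00010010 = 18
10011011 = 155
IP: 149.160.18.155


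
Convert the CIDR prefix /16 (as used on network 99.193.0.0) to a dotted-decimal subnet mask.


/16 means 16 network bits, 16 host bits
Binary: 11111111111111110000000000000000
Mask: 255.255.0.0


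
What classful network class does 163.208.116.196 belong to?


First octet: 163
Binary: 10100011
10xxxxxx -> Class B (128-191)
Class B, default mask 255.255.0.0 (/16)


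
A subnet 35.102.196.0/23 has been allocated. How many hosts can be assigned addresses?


Host bits = 32 - 23 = 9
Total addresses = 2^9 = 512
Usable = total - 2 (network and broadcast)
Usable hosts: 510


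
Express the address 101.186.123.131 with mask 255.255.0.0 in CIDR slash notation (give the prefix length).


Binary: 11111111.11111111.00000000.00000000
Count leading 1s
Prefix: /16


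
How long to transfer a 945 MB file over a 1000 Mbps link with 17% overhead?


Effective throughput = 1000 * (1 - 17/100) = 830 Mbps
File size in Mb = 945 * 8 = 7560 Mb
Time = 7560 / 830
Time = 9.1084 seconds


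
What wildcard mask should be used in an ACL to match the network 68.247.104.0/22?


Subnet mask: 255.255.252.0
Wildcard = 255.255.255.255 - subnet mask
255 - 255 = 0
255 - 255 = 0
255 - 252 = 3
255 - 0 = 255
Wildcard: 0.0.3.255


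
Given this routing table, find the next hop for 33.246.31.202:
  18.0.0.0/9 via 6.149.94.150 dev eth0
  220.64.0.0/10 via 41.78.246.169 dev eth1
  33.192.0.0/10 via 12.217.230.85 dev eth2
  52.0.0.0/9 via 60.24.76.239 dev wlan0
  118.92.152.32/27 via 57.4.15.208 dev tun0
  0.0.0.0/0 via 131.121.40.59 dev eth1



Longest prefix match for 33.246.31.202:
  /9 18.0.0.0: no
  /10 220.64.0.0: no
  /10 33.192.0.0: MATCH
  /9 52.0.0.0: no
  /27 118.92.152.32: no
  /0 0.0.0.0: MATCH
Selected: next-hop 12.217.230.85 via eth2 (matched /10)


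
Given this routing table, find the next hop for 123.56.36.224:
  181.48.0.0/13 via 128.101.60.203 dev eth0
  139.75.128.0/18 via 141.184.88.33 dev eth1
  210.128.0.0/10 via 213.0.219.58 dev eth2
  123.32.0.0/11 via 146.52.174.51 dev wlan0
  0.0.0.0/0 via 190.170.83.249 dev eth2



Longest prefix match for 123.56.36.224:
  /13 181.48.0.0: no
  /18 139.75.128.0: no
  /10 210.128.0.0: no
  /11 123.32.0.0: MATCH
  /0 0.0.0.0: MATCH
Selected: next-hop 146.52.174.51 via wlan0 (matched /11)


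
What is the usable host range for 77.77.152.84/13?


Network: 77.72.0.0
Broadcast: 77.79.255.255
First usable = network + 1
Last usable = broadcast - 1
Range: 77.72.0.1 to 77.79.255.254


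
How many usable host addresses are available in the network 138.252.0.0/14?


Host bits = 32 - 14 = 18
Total addresses = 2^18 = 262144
Usable = total - 2 (network and broadcast)
Usable hosts: 262142


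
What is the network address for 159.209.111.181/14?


IP:   10011111.11010001.01101111.10110101
Mask: 11111111.11111100.00000000.00000000
AND operation:
Net:  10011111.11010000.00000000.00000000
Network: 159.208.0.0/14


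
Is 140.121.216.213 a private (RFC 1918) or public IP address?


RFC 1918 private ranges:
  10.0.0.0/8 (10.0.0.0 - 10.255.255.255)
  172.16.0.0/12 (172.16.0.0 - 172.31.255.255)
  192.168.0.0/16 (192.168.0.0 - 192.168.255.255)
Public (not in any RFC 1918 range)


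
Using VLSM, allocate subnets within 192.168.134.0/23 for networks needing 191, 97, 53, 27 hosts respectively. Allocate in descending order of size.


191 hosts -> /24 (254 usable): 192.168.134.0/24
97 hosts -> /25 (126 usable): 192.168.135.0/25
53 hosts -> /26 (62 usable): 192.168.135.128/26
27 hosts -> /27 (30 usable): 192.168.135.192/27
Allocation: 192.168.134.0/24 (191 hosts, 254 usable); 192.168.135.0/25 (97 hosts, 126 usable); 192.168.135.128/26 (53 hosts, 62 usable); 192.168.135.192/27 (27 hosts, 30 usable)


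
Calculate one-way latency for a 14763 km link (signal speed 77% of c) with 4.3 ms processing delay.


Speed = 0.77 * 3e5 km/s = 231000 km/s
Propagation delay = 14763 / 231000 = 0.0639 s = 63.9091 ms
Processing delay = 4.3 ms
Total one-way latency = 68.2091 ms


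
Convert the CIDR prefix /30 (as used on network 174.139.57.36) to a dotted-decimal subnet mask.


/30 means 30 network bits, 2 host bits
Binary: 11111111111111111111111111111100
Mask: 255.255.255.252


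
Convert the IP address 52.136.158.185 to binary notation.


52 = 00110100
136 = 10001000
158 = 10011110
185 = 10111001
Binary: 00110100.10001000.10011110.10111001


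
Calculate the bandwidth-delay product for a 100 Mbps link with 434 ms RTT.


BDP = bandwidth * RTT
= 100 Mbps * 434 ms
= 100 * 1e6 * 434 / 1000 bits
= 43400000 bits
= 5425000 bytes
= 5297.8516 KB
BDP = 43400000 bits (5425000 bytes)


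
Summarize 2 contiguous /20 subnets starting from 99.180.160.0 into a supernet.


Original prefix: /20
Number of subnets: 2 = 2^1
New prefix = 20 - 1 = 19
Supernet: 99.180.160.0/19


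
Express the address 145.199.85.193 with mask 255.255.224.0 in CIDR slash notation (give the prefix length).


Binary: 11111111.11111111.11100000.00000000
Count leading 1s
Prefix: /19


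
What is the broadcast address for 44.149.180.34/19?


Network: 44.149.160.0/19
Host bits = 13
Set all host bits to 1:
Broadcast: 44.149.191.255


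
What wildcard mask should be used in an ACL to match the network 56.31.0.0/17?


Subnet mask: 255.255.128.0
Wildcard = 255.255.255.255 - subnet mask
255 - 255 = 0
255 - 255 = 0
255 - 128 = 127
255 - 0 = 255
Wildcard: 0.0.127.255


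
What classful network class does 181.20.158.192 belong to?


First octet: 181
Binary: 10110101
10xxxxxx -> Class B (128-191)
Class B, default mask 255.255.0.0 (/16)


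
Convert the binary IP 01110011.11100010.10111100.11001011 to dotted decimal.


01110011 = 115
11100010 = 226
10111100 = 188
11001011 = 203
IP: 115.226.188.203


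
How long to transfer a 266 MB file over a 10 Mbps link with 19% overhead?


Effective throughput = 10 * (1 - 19/100) = 8.1 Mbps
File size in Mb = 266 * 8 = 2128 Mb
Time = 2128 / 8.1
Time = 262.716 seconds


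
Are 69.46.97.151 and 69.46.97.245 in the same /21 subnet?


Mask: 255.255.248.0
69.46.97.151 AND mask = 69.46.96.0
69.46.97.245 AND mask = 69.46.96.0
Yes, same subnet (69.46.96.0)


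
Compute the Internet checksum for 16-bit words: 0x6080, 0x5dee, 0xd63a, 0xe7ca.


Sum all words (with carry folding):
+ 0x6080 = 0x6080
+ 0x5dee = 0xbe6e
+ 0xd63a = 0x94a9
+ 0xe7ca = 0x7c74
One's complement: ~0x7c74
Checksum = 0x838b


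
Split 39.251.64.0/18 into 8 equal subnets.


New prefix = 18 + 3 = 21
Each subnet has 2048 addresses
  39.251.64.0/21
  39.251.72.0/21
  39.251.80.0/21
  39.251.88.0/21
  39.251.96.0/21
  39.251.104.0/21
  39.251.112.0/21
  39.251.120.0/21
Subnets: 39.251.64.0/21, 39.251.72.0/21, 39.251.80.0/21, 39.251.88.0/21, 39.251.96.0/21, 39.251.104.0/21, 39.251.112.0/21, 39.251.120.0/21


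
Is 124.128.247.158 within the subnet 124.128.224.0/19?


Subnet network: 124.128.224.0
Test IP AND mask: 124.128.224.0
Yes, 124.128.247.158 is in 124.128.224.0/19


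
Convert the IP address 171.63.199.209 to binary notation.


171 = 10101011
63 = 00111111
199 = 11000111
209 = 11010001
Binary: 10101011.00111111.11000111.11010001


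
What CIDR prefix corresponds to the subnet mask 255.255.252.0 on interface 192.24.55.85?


Binary: 11111111.11111111.11111100.00000000
Count leading 1s
Prefix: /22


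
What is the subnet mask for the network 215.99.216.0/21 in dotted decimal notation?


/21 means 21 network bits, 11 host bits
Binary: 11111111111111111111100000000000
Mask: 255.255.248.0


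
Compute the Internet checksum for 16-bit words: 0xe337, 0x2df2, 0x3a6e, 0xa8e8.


Sum all words (with carry folding):
+ 0xe337 = 0xe337
+ 0x2df2 = 0x112a
+ 0x3a6e = 0x4b98
+ 0xa8e8 = 0xf480
One's complement: ~0xf480
Checksum = 0x0b7f


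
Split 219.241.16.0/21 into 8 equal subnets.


New prefix = 21 + 3 = 24
Each subnet has 256 addresses
  219.241.16.0/24
  219.241.17.0/24
  219.241.18.0/24
  219.241.19.0/24
  219.241.20.0/24
  219.241.21.0/24
  219.241.22.0/24
  219.241.23.0/24
Subnets: 219.241.16.0/24, 219.241.17.0/24, 219.241.18.0/24, 219.241.19.0/24, 219.241.20.0/24, 219.241.21.0/24, 219.241.22.0/24, 219.241.23.0/24


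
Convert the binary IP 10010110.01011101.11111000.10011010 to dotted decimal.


10010110 = 150
01011101 = 93
11111000 = 248
10011010 = 154
IP: 150.93.248.154


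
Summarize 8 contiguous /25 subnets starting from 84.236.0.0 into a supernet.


Original prefix: /25
Number of subnets: 8 = 2^3
New prefix = 25 - 3 = 22
Supernet: 84.236.0.0/22


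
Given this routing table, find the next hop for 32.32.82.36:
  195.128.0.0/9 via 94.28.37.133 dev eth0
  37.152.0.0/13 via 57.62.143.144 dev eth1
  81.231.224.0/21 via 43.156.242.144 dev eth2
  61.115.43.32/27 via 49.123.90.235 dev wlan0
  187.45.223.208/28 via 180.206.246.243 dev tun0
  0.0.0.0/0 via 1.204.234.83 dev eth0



Longest prefix match for 32.32.82.36:
  /9 195.128.0.0: no
  /13 37.152.0.0: no
  /21 81.231.224.0: no
  /27 61.115.43.32: no
  /28 187.45.223.208: no
  /0 0.0.0.0: MATCH
Selected: next-hop 1.204.234.83 via eth0 (matched /0)


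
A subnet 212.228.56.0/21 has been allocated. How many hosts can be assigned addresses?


Host bits = 32 - 21 = 11
Total addresses = 2^11 = 2048
Usable = total - 2 (network and broadcast)
Usable hosts: 2046


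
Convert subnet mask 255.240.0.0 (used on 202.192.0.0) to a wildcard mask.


Subnet mask: 255.240.0.0
Wildcard = 255.255.255.255 - subnet mask
255 - 255 = 0
255 - 240 = 15
255 - 0 = 255
255 - 0 = 255
Wildcard: 0.15.255.255


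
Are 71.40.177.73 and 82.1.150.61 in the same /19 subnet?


Mask: 255.255.224.0
71.40.177.73 AND mask = 71.40.160.0
82.1.150.61 AND mask = 82.1.128.0
No, different subnets (71.40.160.0 vs 82.1.128.0)


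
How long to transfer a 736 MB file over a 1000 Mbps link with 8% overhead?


Effective throughput = 1000 * (1 - 8/100) = 920 Mbps
File size in Mb = 736 * 8 = 5888 Mb
Time = 5888 / 920
Time = 6.4 seconds


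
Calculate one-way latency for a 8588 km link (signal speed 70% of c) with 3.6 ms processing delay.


Speed = 0.7 * 3e5 km/s = 210000 km/s
Propagation delay = 8588 / 210000 = 0.0409 s = 40.8952 ms
Processing delay = 3.6 ms
Total one-way latency = 44.4952 ms


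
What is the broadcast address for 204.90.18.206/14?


Network: 204.88.0.0/14
Host bits = 18
Set all host bits to 1:
Broadcast: 204.91.255.255


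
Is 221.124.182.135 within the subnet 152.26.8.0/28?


Subnet network: 152.26.8.0
Test IP AND mask: 221.124.182.128
No, 221.124.182.135 is not in 152.26.8.0/28


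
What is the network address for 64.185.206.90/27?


IP:   01000000.10111001.11001110.01011010
Mask: 11111111.11111111.11111111.11100000
AND operation:
Net:  01000000.10111001.11001110.01000000
Network: 64.185.206.64/27


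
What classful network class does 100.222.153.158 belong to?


First octet: 100
Binary: 01100100
0xxxxxxx -> Class A (1-126)
Class A, default mask 255.0.0.0 (/8)


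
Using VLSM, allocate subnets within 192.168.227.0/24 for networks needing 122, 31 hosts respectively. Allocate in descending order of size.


122 hosts -> /25 (126 usable): 192.168.227.0/25
31 hosts -> /26 (62 usable): 192.168.227.128/26
Allocation: 192.168.227.0/25 (122 hosts, 126 usable); 192.168.227.128/26 (31 hosts, 62 usable)


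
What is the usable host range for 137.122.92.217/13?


Network: 137.120.0.0
Broadcast: 137.127.255.255
First usable = network + 1
Last usable = broadcast - 1
Range: 137.120.0.1 to 137.127.255.254


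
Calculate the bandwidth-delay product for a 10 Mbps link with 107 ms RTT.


BDP = bandwidth * RTT
= 10 Mbps * 107 ms
= 10 * 1e6 * 107 / 1000 bits
= 1070000 bits
= 133750 bytes
= 130.6152 KB
BDP = 1070000 bits (133750 bytes)


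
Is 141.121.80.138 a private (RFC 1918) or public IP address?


RFC 1918 private ranges:
  10.0.0.0/8 (10.0.0.0 - 10.255.255.255)
  172.16.0.0/12 (172.16.0.0 - 172.31.255.255)
  192.168.0.0/16 (192.168.0.0 - 192.168.255.255)
Public (not in any RFC 1918 range)


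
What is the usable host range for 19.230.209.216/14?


Network: 19.228.0.0
Broadcast: 19.231.255.255
First usable = network + 1
Last usable = broadcast - 1
Range: 19.228.0.1 to 19.231.255.254


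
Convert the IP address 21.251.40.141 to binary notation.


21 = 00010101
251 = 11111011
40 = 00101000
141 = 10001101
Binary: 00010101.11111011.00101000.10001101


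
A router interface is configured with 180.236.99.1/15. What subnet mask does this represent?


/15 means 15 network bits, 17 host bits
Binary: 11111111111111100000000000000000
Mask: 255.254.0.0


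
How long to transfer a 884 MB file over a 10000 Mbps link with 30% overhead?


Effective throughput = 10000 * (1 - 30/100) = 7000 Mbps
File size in Mb = 884 * 8 = 7072 Mb
Time = 7072 / 7000
Time = 1.0103 seconds


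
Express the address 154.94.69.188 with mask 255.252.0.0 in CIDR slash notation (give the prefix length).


Binary: 11111111.11111100.00000000.00000000
Count leading 1s
Prefix: /14


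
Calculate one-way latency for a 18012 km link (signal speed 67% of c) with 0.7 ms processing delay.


Speed = 0.67 * 3e5 km/s = 201000 km/s
Propagation delay = 18012 / 201000 = 0.0896 s = 89.6119 ms
Processing delay = 0.7 ms
Total one-way latency = 90.3119 ms


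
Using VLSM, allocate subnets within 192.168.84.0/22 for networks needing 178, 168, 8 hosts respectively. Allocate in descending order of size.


178 hosts -> /24 (254 usable): 192.168.84.0/24
168 hosts -> /24 (254 usable): 192.168.85.0/24
8 hosts -> /28 (14 usable): 192.168.86.0/28
Allocation: 192.168.84.0/24 (178 hosts, 254 usable); 192.168.85.0/24 (168 hosts, 254 usable); 192.168.86.0/28 (8 hosts, 14 usable)


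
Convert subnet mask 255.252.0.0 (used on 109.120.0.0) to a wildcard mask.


Subnet mask: 255.252.0.0
Wildcard = 255.255.255.255 - subnet mask
255 - 255 = 0
255 - 252 = 3
255 - 0 = 255
255 - 0 = 255
Wildcard: 0.3.255.255


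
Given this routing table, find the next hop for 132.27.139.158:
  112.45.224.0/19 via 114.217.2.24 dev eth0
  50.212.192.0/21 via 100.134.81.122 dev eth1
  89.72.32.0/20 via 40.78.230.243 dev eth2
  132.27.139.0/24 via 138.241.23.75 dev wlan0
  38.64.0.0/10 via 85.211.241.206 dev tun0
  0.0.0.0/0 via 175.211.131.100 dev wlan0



Longest prefix match for 132.27.139.158:
  /19 112.45.224.0: no
  /21 50.212.192.0: no
  /20 89.72.32.0: no
  /24 132.27.139.0: MATCH
  /10 38.64.0.0: no
  /0 0.0.0.0: MATCH
Selected: next-hop 138.241.23.75 via wlan0 (matched /24)


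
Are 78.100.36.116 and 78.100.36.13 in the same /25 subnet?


Mask: 255.255.255.128
78.100.36.116 AND mask = 78.100.36.0
78.100.36.13 AND mask = 78.100.36.0
Yes, same subnet (78.100.36.0)


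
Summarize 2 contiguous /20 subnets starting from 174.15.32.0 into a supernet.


Original prefix: /20
Number of subnets: 2 = 2^1
New prefix = 20 - 1 = 19
Supernet: 174.15.32.0/19
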